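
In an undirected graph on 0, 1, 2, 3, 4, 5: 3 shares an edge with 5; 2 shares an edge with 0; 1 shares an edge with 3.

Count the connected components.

3

From 0: component {0, 2}.
From 1: component {1, 3, 5}.
From 4: component {4}.
That's 3 components.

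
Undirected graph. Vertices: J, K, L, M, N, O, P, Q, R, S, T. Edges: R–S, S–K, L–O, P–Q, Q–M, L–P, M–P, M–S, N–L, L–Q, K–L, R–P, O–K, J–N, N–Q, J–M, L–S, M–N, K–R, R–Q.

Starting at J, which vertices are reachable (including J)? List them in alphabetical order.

Start at J.
Its neighbours: M, N.
Then their neighbours: L, P, Q, S.
Then next layer: K, O, R.
Nothing further is reachable.

J, K, L, M, N, O, P, Q, R, S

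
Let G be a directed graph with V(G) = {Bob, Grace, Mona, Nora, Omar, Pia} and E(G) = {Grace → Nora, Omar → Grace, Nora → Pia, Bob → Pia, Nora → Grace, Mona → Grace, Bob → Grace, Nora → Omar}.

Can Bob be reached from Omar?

No

Explore from Omar.
Distance 1: reach Grace.
Distance 2: reach Nora.
Distance 3: reach Pia.
The search from Omar is exhausted; no directed path reaches Bob.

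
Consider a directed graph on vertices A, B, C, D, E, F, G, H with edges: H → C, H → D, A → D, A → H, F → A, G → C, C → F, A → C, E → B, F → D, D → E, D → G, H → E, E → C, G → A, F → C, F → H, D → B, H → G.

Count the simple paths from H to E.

H→C→F→A→D→E
H→C→F→D→E
H→D→E
H→E
H→G→A→C→F→D→E
H→G→A→D→E
H→G→C→F→A→D→E
H→G→C→F→D→E

8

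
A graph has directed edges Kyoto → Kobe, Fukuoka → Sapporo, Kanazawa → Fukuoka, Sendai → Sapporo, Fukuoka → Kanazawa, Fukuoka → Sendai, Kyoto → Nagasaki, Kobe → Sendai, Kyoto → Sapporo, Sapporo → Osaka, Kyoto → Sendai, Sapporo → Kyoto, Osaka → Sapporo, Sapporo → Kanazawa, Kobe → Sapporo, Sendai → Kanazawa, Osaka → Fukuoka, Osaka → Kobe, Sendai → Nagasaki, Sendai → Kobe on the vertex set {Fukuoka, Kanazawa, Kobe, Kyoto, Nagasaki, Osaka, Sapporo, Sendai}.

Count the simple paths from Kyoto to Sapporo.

Kyoto→Kobe→Sapporo
Kyoto→Kobe→Sendai→Kanazawa→Fukuoka→Sapporo
Kyoto→Kobe→Sendai→Sapporo
Kyoto→Sapporo
Kyoto→Sendai→Kanazawa→Fukuoka→Sapporo
Kyoto→Sendai→Kobe→Sapporo
Kyoto→Sendai→Sapporo

7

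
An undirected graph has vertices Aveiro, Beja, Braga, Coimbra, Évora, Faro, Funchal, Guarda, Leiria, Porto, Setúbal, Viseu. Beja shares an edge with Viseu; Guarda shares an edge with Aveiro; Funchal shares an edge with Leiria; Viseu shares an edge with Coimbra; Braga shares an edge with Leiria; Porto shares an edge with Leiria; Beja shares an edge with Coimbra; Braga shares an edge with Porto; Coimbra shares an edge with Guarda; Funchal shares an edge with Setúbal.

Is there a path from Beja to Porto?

No

Explore from Beja.
Distance 1: reach Coimbra, Viseu.
Distance 2: reach Guarda.
Distance 3: reach Aveiro.
The search is exhausted without reaching Porto; it lies in a different component.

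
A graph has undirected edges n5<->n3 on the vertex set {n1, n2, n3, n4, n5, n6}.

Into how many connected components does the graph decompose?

5

From n1: component {n1}.
From n2: component {n2}.
From n3: component {n3, n5}.
From n4: component {n4}.
From n6: component {n6}.
That's 5 components.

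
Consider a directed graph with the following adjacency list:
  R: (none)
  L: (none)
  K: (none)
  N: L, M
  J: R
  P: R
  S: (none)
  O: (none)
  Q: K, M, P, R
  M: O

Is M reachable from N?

Explore from N.
Distance 1: reach L, M.
Found M.

Yes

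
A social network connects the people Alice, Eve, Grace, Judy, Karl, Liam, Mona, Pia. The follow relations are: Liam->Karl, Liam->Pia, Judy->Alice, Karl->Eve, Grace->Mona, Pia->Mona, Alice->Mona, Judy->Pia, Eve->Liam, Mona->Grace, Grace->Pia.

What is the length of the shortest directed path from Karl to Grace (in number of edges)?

Distance 0: Karl.
Distance 1: Eve.
Distance 2: Liam.
Distance 3: Pia.
Distance 4: Mona.
Distance 5: Grace — contains Grace.

5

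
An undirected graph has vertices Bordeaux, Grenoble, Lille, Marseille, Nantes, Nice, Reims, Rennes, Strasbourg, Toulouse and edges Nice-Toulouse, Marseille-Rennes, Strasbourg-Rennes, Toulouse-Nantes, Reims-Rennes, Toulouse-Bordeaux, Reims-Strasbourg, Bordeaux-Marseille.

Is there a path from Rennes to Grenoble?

No

Explore from Rennes.
Distance 1: reach Marseille, Reims, Strasbourg.
Distance 2: reach Bordeaux.
Distance 3: reach Toulouse.
Distance 4: reach Nantes, Nice.
The search is exhausted without reaching Grenoble; it lies in a different component.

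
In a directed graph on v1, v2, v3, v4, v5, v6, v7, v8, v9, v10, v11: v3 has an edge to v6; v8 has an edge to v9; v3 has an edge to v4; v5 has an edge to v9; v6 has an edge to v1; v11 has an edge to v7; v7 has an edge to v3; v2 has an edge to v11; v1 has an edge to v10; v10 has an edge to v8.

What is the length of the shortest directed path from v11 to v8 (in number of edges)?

6

Distance 0: v11.
Distance 1: v7.
Distance 2: v3.
Distance 3: v4, v6.
Distance 4: v1.
Distance 5: v10.
Distance 6: v8 — contains v8.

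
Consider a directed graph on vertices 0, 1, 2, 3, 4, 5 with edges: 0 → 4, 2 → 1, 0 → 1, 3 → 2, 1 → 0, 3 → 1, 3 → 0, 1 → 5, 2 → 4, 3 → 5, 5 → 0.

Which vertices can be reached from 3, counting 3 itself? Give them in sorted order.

0, 1, 2, 3, 4, 5

Start at 3.
Its neighbours: 0, 1, 2, 5.
Then their neighbours: 4.
Every vertex is now reached.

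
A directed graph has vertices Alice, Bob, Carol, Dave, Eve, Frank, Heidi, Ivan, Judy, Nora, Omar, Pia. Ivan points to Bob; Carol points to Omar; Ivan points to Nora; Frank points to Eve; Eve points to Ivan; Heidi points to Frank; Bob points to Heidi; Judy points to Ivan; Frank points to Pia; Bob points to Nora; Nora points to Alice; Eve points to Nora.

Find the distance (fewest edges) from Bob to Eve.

Distance 0: Bob.
Distance 1: Heidi, Nora.
Distance 2: Alice, Frank.
Distance 3: Eve, Pia — contains Eve.

3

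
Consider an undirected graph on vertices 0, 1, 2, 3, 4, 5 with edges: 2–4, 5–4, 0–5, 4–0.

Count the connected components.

3

From 0: component {0, 2, 4, 5}.
From 1: component {1}.
From 3: component {3}.
That's 3 components.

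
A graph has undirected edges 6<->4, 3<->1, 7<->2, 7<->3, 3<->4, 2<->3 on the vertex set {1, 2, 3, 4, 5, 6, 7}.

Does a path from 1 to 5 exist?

Explore from 1.
Distance 1: reach 3.
Distance 2: reach 2, 4, 7.
Distance 3: reach 6.
The search is exhausted without reaching 5; it lies in a different component.

No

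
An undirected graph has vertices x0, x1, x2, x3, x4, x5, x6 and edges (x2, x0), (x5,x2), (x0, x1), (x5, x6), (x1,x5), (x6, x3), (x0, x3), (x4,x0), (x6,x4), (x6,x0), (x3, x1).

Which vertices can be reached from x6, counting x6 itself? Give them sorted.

x0, x1, x2, x3, x4, x5, x6

Start at x6.
Its neighbours: x0, x3, x4, x5.
Then their neighbours: x1, x2.
Every vertex is now reached.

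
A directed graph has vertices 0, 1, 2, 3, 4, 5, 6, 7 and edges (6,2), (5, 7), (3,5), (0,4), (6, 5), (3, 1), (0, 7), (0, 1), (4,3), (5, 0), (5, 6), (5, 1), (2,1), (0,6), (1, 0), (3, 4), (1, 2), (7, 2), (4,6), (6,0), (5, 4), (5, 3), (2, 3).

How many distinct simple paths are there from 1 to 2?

1→0→4→3→5→6→2
1→0→4→3→5→7→2
1→0→4→6→2
1→0→4→6→5→7→2
1→0→6→2
1→0→6→5→7→2
1→0→7→2
1→2

8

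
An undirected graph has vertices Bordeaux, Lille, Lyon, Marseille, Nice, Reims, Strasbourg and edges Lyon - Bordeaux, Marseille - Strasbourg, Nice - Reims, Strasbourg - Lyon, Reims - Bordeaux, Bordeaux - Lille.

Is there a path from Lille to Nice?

Yes

Explore from Lille.
Distance 1: reach Bordeaux.
Distance 2: reach Lyon, Reims.
Distance 3: reach Nice, Strasbourg.
Found Nice.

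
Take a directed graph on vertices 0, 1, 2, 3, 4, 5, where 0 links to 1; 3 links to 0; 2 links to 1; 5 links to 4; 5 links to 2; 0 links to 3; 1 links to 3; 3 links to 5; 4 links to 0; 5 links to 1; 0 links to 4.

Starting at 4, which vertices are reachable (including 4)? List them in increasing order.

0, 1, 2, 3, 4, 5

Start at 4.
Its neighbours: 0.
Then their neighbours: 1, 3.
Then next layer: 5.
Then next layer: 2.
Every vertex is now reached.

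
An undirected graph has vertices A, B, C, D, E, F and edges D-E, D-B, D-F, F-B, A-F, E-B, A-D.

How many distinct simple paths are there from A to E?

A–D–B–E
A–D–E
A–D–F–B–E
A–F–B–D–E
A–F–B–E
A–F–D–B–E
A–F–D–E

7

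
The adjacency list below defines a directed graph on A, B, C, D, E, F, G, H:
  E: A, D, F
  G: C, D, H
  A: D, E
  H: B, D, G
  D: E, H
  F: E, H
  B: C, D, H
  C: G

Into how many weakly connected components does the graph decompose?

1

From A: component {A, B, C, D, E, F, G, H}.
That's 1 component.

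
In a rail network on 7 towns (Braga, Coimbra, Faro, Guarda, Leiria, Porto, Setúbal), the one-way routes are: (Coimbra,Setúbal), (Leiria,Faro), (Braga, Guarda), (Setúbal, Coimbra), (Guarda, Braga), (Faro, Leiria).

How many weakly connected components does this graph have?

4

From Braga: component {Braga, Guarda}.
From Coimbra: component {Coimbra, Setúbal}.
From Faro: component {Faro, Leiria}.
From Porto: component {Porto}.
That's 4 components.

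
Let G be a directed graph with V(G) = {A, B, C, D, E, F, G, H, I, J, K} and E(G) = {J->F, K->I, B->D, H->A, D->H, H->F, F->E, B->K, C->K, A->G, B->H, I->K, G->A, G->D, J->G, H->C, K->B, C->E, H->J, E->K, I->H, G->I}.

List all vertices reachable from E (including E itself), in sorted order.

A, B, C, D, E, F, G, H, I, J, K

Start at E.
Its neighbours: K.
Then their neighbours: B, I.
Then next layer: D, H.
Then next layer: A, C, F, J.
Then next layer: G.
Every vertex is now reached.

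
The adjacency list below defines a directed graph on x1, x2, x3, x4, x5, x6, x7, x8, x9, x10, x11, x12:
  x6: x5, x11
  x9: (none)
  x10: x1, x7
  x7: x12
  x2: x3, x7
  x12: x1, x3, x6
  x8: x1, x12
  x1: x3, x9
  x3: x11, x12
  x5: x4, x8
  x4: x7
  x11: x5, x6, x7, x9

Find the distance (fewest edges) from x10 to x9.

2

Distance 0: x10.
Distance 1: x1, x7.
Distance 2: x3, x9, x12 — contains x9.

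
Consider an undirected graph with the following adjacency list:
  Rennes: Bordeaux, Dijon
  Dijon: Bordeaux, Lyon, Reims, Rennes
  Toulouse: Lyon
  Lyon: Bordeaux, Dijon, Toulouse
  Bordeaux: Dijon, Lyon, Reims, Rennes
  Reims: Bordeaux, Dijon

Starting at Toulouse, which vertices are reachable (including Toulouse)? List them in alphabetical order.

Bordeaux, Dijon, Lyon, Reims, Rennes, Toulouse

Start at Toulouse.
Its neighbours: Lyon.
Then their neighbours: Bordeaux, Dijon.
Then next layer: Reims, Rennes.
Every vertex is now reached.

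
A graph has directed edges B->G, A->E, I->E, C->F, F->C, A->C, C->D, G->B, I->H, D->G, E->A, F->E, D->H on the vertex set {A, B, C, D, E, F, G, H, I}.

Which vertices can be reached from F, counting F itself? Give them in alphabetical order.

A, B, C, D, E, F, G, H

Start at F.
Its neighbours: C, E.
Then their neighbours: A, D.
Then next layer: G, H.
Then next layer: B.
Nothing further is reachable.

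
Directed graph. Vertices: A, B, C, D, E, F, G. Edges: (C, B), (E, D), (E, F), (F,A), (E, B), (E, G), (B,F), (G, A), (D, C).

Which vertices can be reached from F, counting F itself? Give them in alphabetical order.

A, F

Start at F.
Its neighbours: A.
Nothing further is reachable.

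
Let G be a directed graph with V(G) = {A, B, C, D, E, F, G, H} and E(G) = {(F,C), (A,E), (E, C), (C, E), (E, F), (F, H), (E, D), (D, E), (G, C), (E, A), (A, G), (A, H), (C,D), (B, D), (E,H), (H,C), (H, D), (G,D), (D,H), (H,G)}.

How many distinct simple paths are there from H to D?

H→C→D
H→C→E→A→G→D
H→C→E→D
H→D
H→G→C→D
H→G→C→E→D
H→G→D

7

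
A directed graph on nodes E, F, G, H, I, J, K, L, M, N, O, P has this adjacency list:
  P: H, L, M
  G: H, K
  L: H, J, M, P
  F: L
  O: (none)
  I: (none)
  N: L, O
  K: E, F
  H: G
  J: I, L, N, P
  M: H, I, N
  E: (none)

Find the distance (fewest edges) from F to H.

Distance 0: F.
Distance 1: L.
Distance 2: H, J, M, P — contains H.

2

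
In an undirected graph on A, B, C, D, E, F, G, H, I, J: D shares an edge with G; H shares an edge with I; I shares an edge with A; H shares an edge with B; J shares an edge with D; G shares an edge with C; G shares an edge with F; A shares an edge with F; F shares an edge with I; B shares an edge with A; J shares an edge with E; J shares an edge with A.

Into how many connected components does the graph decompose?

From A: component {A, B, C, D, E, F, G, H, I, J}.
That's 1 component.

1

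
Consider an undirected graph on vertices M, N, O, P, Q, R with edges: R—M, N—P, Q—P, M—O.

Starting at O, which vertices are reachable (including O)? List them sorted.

M, O, R

Start at O.
Its neighbours: M.
Then their neighbours: R.
Nothing further is reachable.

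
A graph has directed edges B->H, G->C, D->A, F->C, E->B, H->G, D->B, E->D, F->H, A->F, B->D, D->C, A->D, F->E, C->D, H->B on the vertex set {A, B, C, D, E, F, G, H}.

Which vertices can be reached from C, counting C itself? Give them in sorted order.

A, B, C, D, E, F, G, H

Start at C.
Its neighbours: D.
Then their neighbours: A, B.
Then next layer: F, H.
Then next layer: E, G.
Every vertex is now reached.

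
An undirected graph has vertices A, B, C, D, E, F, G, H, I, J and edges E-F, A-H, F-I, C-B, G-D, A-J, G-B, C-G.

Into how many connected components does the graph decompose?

3

From A: component {A, H, J}.
From B: component {B, C, D, G}.
From E: component {E, F, I}.
That's 3 components.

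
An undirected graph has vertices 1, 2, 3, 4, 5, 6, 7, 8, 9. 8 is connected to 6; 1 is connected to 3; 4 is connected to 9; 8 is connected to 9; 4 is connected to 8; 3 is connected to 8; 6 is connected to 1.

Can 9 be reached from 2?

2 has no edges, so nothing is reachable from it.

No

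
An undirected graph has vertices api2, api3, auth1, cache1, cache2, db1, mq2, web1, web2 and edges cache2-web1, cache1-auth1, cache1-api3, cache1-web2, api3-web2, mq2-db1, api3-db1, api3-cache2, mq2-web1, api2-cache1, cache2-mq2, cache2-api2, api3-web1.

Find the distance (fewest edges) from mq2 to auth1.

4

Distance 0: mq2.
Distance 1: cache2, db1, web1.
Distance 2: api2, api3.
Distance 3: cache1, web2.
Distance 4: auth1 — contains auth1.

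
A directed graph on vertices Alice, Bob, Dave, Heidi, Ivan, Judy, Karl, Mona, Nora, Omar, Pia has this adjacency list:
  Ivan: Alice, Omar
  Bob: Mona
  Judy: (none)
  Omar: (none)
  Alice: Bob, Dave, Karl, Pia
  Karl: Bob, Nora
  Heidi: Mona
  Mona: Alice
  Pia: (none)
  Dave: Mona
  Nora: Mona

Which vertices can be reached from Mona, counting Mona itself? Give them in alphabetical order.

Start at Mona.
Its neighbours: Alice.
Then their neighbours: Bob, Dave, Karl, Pia.
Then next layer: Nora.
Nothing further is reachable.

Alice, Bob, Dave, Karl, Mona, Nora, Pia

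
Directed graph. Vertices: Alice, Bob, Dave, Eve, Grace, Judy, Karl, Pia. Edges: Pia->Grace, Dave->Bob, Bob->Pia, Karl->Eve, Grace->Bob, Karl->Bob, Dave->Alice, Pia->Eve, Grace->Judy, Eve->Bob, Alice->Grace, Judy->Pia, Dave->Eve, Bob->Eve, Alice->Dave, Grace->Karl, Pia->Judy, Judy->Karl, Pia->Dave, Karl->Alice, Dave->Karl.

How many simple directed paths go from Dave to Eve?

Dave→Alice→Grace→Bob→Eve
Dave→Alice→Grace→Bob→Pia→Eve
Dave→Alice→Grace→Bob→Pia→Judy→Karl→Eve
Dave→Alice→Grace→Judy→Karl→Bob→Eve
Dave→Alice→Grace→Judy→Karl→Bob→Pia→Eve
Dave→Alice→Grace→Judy→Karl→Eve
Dave→Alice→Grace→Judy→Pia→Eve
Dave→Alice→Grace→Karl→Bob→Eve
... and 14 more.

22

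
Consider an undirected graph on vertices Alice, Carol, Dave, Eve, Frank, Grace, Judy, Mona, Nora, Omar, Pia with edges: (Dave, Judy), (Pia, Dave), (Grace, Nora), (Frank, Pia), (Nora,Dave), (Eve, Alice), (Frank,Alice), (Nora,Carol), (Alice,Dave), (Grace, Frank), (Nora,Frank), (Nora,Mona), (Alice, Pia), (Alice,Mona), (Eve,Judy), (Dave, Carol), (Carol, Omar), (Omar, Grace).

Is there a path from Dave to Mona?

Explore from Dave.
Distance 1: reach Alice, Carol, Judy, Nora, Pia.
Distance 2: reach Eve, Frank, Grace, Mona, Omar.
Found Mona.

Yes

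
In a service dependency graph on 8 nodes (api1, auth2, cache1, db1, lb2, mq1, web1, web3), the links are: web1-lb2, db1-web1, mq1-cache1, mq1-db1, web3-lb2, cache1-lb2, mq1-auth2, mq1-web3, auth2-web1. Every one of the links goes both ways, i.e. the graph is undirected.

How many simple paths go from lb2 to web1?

lb2–cache1–mq1–auth2–web1
lb2–cache1–mq1–db1–web1
lb2–web1
lb2–web3–mq1–auth2–web1
lb2–web3–mq1–db1–web1

5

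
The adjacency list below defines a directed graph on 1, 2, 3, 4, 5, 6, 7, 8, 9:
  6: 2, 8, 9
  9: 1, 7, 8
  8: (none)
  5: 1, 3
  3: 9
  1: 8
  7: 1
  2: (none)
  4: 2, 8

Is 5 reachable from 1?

No

Explore from 1.
Distance 1: reach 8.
The search from 1 is exhausted; no directed path reaches 5.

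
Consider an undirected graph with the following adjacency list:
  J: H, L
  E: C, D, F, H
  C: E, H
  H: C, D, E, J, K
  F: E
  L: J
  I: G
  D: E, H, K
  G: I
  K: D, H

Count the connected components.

2

From C: component {C, D, E, F, H, J, K, L}.
From G: component {G, I}.
That's 2 components.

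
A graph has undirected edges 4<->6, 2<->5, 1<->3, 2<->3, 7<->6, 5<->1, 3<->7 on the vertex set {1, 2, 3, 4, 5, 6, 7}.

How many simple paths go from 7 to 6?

1

7–6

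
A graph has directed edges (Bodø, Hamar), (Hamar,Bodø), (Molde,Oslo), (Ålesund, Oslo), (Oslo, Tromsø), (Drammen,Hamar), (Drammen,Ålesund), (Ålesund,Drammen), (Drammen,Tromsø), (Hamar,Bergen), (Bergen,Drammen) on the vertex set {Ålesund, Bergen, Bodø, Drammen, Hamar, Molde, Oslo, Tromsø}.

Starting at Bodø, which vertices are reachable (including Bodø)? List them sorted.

Ålesund, Bergen, Bodø, Drammen, Hamar, Oslo, Tromsø

Start at Bodø.
Its neighbours: Hamar.
Then their neighbours: Bergen.
Then next layer: Drammen.
Then next layer: Ålesund, Tromsø.
Then next layer: Oslo.
Nothing further is reachable.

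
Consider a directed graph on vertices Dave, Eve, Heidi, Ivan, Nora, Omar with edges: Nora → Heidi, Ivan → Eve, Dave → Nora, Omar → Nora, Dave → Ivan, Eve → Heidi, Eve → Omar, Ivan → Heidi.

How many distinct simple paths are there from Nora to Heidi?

Nora→Heidi

1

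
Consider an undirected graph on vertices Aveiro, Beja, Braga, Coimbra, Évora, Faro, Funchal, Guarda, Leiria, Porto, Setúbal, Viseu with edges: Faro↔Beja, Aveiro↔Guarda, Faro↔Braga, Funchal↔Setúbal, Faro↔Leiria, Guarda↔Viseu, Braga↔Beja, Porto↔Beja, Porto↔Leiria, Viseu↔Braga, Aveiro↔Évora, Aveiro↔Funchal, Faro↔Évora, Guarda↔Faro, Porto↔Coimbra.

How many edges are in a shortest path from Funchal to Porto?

Distance 0: Funchal.
Distance 1: Aveiro, Setúbal.
Distance 2: Évora, Guarda.
Distance 3: Faro, Viseu.
Distance 4: Beja, Braga, Leiria.
Distance 5: Porto — contains Porto.

5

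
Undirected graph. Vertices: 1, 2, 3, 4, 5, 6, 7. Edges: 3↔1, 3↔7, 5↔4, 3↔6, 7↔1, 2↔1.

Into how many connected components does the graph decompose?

2

From 1: component {1, 2, 3, 6, 7}.
From 4: component {4, 5}.
That's 2 components.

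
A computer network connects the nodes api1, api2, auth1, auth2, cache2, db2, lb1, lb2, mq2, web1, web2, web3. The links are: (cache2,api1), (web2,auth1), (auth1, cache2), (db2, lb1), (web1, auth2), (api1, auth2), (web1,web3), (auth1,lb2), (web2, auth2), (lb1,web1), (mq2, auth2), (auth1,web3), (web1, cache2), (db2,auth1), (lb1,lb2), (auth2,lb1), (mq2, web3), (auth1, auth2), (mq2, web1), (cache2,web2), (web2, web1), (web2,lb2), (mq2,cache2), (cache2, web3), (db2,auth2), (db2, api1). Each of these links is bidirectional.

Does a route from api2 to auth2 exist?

api2 has no edges, so nothing is reachable from it.

No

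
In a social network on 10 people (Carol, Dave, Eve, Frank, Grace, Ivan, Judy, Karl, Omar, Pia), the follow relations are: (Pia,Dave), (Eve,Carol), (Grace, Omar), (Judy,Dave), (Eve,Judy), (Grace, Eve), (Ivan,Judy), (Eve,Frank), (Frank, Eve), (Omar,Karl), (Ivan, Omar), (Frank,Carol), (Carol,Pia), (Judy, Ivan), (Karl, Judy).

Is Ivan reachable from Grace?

Yes

Explore from Grace.
Distance 1: reach Eve, Omar.
Distance 2: reach Carol, Frank, Judy, Karl.
Distance 3: reach Dave, Ivan, Pia.
Found Ivan.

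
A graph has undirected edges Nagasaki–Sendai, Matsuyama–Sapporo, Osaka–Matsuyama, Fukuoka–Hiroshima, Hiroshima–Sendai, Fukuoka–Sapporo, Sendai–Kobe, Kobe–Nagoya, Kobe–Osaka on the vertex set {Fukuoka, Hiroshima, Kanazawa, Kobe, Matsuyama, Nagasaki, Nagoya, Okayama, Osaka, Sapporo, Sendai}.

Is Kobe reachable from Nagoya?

Yes

Explore from Nagoya.
Distance 1: reach Kobe.
Found Kobe.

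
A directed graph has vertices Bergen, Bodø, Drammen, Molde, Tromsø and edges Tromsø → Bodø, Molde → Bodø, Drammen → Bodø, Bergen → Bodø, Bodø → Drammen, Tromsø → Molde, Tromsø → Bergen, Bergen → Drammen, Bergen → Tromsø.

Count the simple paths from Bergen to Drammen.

Bergen→Bodø→Drammen
Bergen→Drammen
Bergen→Tromsø→Bodø→Drammen
Bergen→Tromsø→Molde→Bodø→Drammen

4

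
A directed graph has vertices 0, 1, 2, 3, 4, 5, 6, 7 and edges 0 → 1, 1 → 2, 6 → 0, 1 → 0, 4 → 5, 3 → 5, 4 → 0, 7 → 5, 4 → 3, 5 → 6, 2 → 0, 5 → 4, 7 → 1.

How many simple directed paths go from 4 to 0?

3

4→0
4→3→5→6→0
4→5→6→0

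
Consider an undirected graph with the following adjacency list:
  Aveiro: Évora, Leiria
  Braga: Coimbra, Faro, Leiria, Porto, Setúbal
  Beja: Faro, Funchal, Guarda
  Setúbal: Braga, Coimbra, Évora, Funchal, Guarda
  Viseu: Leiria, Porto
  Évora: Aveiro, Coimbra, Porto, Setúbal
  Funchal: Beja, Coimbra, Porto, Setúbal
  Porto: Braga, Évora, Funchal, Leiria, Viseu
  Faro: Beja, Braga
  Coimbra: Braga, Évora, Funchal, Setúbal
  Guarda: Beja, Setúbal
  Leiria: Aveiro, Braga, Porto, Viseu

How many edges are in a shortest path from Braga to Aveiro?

Distance 0: Braga.
Distance 1: Coimbra, Faro, Leiria, Porto, Setúbal.
Distance 2: Aveiro, Beja, Évora, Funchal, Guarda, Viseu — contains Aveiro.

2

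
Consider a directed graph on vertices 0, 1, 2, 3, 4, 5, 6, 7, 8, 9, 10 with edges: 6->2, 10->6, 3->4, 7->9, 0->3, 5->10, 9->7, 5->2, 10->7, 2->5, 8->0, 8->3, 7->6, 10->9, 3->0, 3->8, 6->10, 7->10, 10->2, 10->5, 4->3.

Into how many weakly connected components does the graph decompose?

3

From 0: component {0, 3, 4, 8}.
From 1: component {1}.
From 2: component {2, 5, 6, 7, 9, 10}.
That's 3 components.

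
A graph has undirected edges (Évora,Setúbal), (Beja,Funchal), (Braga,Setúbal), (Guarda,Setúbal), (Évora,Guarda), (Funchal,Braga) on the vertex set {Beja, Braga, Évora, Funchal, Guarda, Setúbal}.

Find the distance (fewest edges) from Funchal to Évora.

3

Distance 0: Funchal.
Distance 1: Beja, Braga.
Distance 2: Setúbal.
Distance 3: Évora, Guarda — contains Évora.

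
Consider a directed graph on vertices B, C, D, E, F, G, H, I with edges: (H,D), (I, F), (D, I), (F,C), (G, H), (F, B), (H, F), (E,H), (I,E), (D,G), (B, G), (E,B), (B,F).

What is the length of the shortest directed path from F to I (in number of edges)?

Distance 0: F.
Distance 1: B, C.
Distance 2: G.
Distance 3: H.
Distance 4: D.
Distance 5: I — contains I.

5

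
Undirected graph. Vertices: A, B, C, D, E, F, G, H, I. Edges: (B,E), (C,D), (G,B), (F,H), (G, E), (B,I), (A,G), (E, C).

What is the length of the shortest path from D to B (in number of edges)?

Distance 0: D.
Distance 1: C.
Distance 2: E.
Distance 3: B, G — contains B.

3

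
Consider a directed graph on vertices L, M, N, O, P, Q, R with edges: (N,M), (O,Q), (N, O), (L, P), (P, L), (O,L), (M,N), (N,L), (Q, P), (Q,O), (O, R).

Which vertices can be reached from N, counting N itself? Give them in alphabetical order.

Start at N.
Its neighbours: L, M, O.
Then their neighbours: P, Q, R.
Every vertex is now reached.

L, M, N, O, P, Q, R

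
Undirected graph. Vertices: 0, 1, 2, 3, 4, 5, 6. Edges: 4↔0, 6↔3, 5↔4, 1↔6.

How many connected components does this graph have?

3

From 0: component {0, 4, 5}.
From 1: component {1, 3, 6}.
From 2: component {2}.
That's 3 components.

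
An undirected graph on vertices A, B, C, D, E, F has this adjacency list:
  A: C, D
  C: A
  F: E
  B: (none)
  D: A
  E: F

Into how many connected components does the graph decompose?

3

From A: component {A, C, D}.
From B: component {B}.
From E: component {E, F}.
That's 3 components.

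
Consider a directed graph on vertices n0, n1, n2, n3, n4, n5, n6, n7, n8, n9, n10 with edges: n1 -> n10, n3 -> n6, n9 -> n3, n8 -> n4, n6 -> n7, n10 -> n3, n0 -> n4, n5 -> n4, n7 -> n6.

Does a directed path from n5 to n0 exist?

Explore from n5.
Distance 1: reach n4.
The search from n5 is exhausted; no directed path reaches n0.

No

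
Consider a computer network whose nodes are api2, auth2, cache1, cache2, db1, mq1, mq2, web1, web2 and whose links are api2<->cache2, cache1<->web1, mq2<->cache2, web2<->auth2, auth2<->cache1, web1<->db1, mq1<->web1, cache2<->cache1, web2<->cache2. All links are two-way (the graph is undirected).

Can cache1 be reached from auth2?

Explore from auth2.
Distance 1: reach cache1, web2.
Found cache1.

Yes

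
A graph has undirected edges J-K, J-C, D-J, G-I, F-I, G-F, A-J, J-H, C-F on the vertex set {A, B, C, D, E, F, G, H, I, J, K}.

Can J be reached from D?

Explore from D.
Distance 1: reach J.
Found J.

Yes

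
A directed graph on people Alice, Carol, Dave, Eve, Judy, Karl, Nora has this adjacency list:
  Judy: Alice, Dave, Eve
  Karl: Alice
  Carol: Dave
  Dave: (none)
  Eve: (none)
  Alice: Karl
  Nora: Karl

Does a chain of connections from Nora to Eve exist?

No

Explore from Nora.
Distance 1: reach Karl.
Distance 2: reach Alice.
The search from Nora is exhausted; no directed path reaches Eve.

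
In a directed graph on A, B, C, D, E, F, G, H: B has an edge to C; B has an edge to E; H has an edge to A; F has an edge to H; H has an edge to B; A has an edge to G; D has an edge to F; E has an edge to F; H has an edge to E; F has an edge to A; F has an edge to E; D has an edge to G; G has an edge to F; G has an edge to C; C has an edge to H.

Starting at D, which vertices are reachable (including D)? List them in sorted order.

Start at D.
Its neighbours: F, G.
Then their neighbours: A, C, E, H.
Then next layer: B.
Every vertex is now reached.

A, B, C, D, E, F, G, H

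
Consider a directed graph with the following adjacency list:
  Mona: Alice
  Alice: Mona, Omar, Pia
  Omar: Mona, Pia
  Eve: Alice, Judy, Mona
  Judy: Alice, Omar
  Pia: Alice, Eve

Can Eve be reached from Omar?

Explore from Omar.
Distance 1: reach Mona, Pia.
Distance 2: reach Alice, Eve.
Found Eve.

Yes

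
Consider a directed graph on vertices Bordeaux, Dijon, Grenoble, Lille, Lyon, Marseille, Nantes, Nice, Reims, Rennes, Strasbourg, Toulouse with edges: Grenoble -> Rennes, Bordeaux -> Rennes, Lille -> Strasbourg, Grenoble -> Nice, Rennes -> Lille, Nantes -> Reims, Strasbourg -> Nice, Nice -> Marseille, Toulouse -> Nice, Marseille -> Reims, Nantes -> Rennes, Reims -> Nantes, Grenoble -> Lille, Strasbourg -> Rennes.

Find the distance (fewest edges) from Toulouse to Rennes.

Distance 0: Toulouse.
Distance 1: Nice.
Distance 2: Marseille.
Distance 3: Reims.
Distance 4: Nantes.
Distance 5: Rennes — contains Rennes.

5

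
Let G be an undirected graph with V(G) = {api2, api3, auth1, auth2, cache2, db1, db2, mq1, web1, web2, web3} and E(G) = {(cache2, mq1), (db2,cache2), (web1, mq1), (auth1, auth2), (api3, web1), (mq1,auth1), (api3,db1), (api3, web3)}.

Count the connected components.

3

From api2: component {api2}.
From api3: component {api3, auth1, auth2, cache2, db1, db2, mq1, web1, web3}.
From web2: component {web2}.
That's 3 components.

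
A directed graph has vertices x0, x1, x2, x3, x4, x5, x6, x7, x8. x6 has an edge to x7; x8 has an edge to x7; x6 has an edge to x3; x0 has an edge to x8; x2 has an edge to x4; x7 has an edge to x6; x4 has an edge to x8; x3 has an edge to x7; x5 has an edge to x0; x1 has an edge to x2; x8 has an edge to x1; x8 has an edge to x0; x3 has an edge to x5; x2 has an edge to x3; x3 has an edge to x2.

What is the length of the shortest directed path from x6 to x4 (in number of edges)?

Distance 0: x6.
Distance 1: x3, x7.
Distance 2: x2, x5.
Distance 3: x0, x4 — contains x4.

3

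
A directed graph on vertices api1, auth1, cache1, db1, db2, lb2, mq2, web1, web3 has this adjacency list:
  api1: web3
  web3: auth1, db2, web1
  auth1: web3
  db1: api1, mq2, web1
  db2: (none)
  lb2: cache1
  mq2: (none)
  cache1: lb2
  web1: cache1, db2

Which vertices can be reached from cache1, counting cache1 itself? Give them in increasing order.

cache1, lb2

Start at cache1.
Its neighbours: lb2.
Nothing further is reachable.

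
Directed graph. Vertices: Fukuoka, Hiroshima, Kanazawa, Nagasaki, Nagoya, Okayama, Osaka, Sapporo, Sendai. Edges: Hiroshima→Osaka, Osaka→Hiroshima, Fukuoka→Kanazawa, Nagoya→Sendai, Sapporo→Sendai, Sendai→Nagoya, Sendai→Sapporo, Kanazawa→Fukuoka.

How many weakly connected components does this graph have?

From Fukuoka: component {Fukuoka, Kanazawa}.
From Hiroshima: component {Hiroshima, Osaka}.
From Nagasaki: component {Nagasaki}.
From Nagoya: component {Nagoya, Sapporo, Sendai}.
From Okayama: component {Okayama}.
That's 5 components.

5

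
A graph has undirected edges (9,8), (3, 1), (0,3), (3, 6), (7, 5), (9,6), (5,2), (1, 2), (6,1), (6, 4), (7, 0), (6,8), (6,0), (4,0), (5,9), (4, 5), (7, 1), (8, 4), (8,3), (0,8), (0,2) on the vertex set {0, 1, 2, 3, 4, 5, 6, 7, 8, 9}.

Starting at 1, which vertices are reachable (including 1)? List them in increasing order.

0, 1, 2, 3, 4, 5, 6, 7, 8, 9

Start at 1.
Its neighbours: 2, 3, 6, 7.
Then their neighbours: 0, 4, 5, 8, 9.
Every vertex is now reached.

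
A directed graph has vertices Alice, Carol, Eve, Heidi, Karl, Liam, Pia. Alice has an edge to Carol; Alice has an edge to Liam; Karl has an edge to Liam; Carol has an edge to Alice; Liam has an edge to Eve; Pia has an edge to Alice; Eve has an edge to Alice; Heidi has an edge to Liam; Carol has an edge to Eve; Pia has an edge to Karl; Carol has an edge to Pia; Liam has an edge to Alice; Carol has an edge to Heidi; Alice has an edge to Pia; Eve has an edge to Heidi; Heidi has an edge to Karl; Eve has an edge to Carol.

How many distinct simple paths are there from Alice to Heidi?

Alice→Carol→Eve→Heidi
Alice→Carol→Heidi
Alice→Carol→Pia→Karl→Liam→Eve→Heidi
Alice→Liam→Eve→Carol→Heidi
Alice→Liam→Eve→Heidi
Alice→Pia→Karl→Liam→Eve→Carol→Heidi
Alice→Pia→Karl→Liam→Eve→Heidi

7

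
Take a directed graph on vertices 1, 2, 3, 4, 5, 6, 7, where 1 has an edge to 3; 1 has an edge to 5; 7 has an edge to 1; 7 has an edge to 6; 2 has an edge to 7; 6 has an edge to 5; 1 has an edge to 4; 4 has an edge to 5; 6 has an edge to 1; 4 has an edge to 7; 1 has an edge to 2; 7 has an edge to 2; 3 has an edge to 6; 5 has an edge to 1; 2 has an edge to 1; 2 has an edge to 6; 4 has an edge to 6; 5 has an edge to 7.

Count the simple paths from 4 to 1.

15

4→5→1
4→5→7→1
4→5→7→2→1
4→5→7→2→6→1
4→5→7→6→1
4→6→1
4→6→5→1
4→6→5→7→1
4→6→5→7→2→1
4→7→1
4→7→2→1
4→7→2→6→1
4→7→2→6→5→1
4→7→6→1
4→7→6→5→1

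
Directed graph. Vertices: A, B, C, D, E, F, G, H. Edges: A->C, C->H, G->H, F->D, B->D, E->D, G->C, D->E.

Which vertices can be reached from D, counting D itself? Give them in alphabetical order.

D, E

Start at D.
Its neighbours: E.
Nothing further is reachable.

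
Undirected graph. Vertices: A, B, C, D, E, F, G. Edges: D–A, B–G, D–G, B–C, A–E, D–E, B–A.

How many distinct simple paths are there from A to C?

3

A–B–C
A–D–G–B–C
A–E–D–G–B–C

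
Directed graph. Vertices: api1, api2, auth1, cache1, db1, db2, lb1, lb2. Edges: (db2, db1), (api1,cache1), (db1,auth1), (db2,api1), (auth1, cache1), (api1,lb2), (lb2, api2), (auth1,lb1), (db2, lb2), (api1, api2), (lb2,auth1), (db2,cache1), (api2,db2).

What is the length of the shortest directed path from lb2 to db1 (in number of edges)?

3

Distance 0: lb2.
Distance 1: api2, auth1.
Distance 2: cache1, db2, lb1.
Distance 3: api1, db1 — contains db1.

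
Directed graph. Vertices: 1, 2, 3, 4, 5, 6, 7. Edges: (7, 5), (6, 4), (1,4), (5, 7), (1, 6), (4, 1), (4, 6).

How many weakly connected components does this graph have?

From 1: component {1, 4, 6}.
From 2: component {2}.
From 3: component {3}.
From 5: component {5, 7}.
That's 4 components.

4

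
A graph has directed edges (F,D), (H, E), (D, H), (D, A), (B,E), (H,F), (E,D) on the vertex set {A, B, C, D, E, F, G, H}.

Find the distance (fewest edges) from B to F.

4

Distance 0: B.
Distance 1: E.
Distance 2: D.
Distance 3: A, H.
Distance 4: F — contains F.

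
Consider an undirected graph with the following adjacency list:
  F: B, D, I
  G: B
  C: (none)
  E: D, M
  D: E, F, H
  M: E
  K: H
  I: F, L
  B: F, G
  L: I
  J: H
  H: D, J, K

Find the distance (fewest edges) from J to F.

Distance 0: J.
Distance 1: H.
Distance 2: D, K.
Distance 3: E, F — contains F.

3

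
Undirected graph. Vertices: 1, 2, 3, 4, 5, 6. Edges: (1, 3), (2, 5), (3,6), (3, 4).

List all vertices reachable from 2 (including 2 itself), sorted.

Start at 2.
Its neighbours: 5.
Nothing further is reachable.

2, 5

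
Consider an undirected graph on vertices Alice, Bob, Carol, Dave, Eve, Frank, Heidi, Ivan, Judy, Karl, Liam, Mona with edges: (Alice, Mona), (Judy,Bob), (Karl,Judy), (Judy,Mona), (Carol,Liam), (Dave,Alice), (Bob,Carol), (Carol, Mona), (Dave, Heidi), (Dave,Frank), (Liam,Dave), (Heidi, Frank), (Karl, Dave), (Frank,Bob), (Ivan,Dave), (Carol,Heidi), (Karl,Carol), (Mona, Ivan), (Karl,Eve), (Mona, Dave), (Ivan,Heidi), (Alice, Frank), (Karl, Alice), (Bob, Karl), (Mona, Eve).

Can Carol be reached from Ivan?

Yes

Explore from Ivan.
Distance 1: reach Dave, Heidi, Mona.
Distance 2: reach Alice, Carol, Eve, Frank, Judy, Karl, Liam.
Found Carol.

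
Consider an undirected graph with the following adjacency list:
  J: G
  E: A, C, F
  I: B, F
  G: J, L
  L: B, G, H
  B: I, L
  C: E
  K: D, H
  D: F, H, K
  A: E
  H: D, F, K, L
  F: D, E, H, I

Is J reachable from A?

Explore from A.
Distance 1: reach E.
Distance 2: reach C, F.
Distance 3: reach D, H, I.
Distance 4: reach B, K, L.
Distance 5: reach G.
Distance 6: reach J.
Found J.

Yes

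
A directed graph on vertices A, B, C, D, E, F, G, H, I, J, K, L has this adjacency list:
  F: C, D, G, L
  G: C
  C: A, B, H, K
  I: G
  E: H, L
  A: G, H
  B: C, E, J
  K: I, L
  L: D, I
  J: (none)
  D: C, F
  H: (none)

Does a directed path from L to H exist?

Yes

Explore from L.
Distance 1: reach D, I.
Distance 2: reach C, F, G.
Distance 3: reach A, B, H, K.
Found H.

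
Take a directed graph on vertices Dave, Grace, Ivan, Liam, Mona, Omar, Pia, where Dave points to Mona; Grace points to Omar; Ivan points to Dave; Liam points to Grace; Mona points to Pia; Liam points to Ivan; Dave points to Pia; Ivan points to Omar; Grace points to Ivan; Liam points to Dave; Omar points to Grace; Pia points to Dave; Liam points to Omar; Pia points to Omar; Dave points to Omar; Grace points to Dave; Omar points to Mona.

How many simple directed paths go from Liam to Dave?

Liam→Dave
Liam→Grace→Dave
Liam→Grace→Ivan→Dave
Liam→Grace→Ivan→Omar→Mona→Pia→Dave
Liam→Grace→Omar→Mona→Pia→Dave
Liam→Ivan→Dave
Liam→Ivan→Omar→Grace→Dave
Liam→Ivan→Omar→Mona→Pia→Dave
Liam→Omar→Grace→Dave
Liam→Omar→Grace→Ivan→Dave
Liam→Omar→Mona→Pia→Dave

11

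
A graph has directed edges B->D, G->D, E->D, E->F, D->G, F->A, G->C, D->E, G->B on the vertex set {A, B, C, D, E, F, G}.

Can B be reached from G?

Yes

Explore from G.
Distance 1: reach B, C, D.
Found B.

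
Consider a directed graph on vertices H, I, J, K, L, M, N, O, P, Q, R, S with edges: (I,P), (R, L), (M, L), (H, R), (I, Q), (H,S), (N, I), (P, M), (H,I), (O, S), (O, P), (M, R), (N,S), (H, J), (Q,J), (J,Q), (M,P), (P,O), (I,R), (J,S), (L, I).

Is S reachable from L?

Yes

Explore from L.
Distance 1: reach I.
Distance 2: reach P, Q, R.
Distance 3: reach J, M, O.
Distance 4: reach S.
Found S.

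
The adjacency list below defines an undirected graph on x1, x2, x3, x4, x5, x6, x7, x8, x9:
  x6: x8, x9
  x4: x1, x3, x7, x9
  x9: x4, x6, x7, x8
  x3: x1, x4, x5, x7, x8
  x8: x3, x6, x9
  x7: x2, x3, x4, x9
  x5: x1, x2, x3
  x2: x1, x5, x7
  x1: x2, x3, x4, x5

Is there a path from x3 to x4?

Yes

Explore from x3.
Distance 1: reach x1, x4, x5, x7, x8.
Found x4.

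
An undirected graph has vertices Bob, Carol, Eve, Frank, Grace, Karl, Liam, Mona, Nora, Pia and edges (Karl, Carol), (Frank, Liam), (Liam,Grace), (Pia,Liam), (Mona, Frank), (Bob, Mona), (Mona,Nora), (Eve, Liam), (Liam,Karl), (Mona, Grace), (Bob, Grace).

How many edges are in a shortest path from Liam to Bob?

2

Distance 0: Liam.
Distance 1: Eve, Frank, Grace, Karl, Pia.
Distance 2: Bob, Carol, Mona — contains Bob.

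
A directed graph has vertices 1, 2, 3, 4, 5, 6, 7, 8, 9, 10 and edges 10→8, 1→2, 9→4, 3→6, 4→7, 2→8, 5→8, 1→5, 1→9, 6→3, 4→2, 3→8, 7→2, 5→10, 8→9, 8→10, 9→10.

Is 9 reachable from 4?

Yes

Explore from 4.
Distance 1: reach 2, 7.
Distance 2: reach 8.
Distance 3: reach 9, 10.
Found 9.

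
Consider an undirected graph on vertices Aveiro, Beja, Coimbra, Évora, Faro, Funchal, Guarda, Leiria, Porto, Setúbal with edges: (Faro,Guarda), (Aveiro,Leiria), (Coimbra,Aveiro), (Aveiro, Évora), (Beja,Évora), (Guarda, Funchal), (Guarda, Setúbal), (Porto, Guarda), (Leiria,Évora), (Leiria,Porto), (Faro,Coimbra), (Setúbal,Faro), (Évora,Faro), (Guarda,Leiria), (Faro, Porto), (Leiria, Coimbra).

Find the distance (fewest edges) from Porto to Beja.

3

Distance 0: Porto.
Distance 1: Faro, Guarda, Leiria.
Distance 2: Aveiro, Coimbra, Évora, Funchal, Setúbal.
Distance 3: Beja — contains Beja.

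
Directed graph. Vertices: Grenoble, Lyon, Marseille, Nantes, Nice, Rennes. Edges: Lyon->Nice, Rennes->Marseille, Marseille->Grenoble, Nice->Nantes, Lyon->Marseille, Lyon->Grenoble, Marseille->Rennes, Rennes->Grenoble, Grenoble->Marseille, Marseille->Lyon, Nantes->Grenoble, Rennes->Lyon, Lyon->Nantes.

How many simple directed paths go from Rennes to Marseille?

Rennes→Grenoble→Marseille
Rennes→Lyon→Grenoble→Marseille
Rennes→Lyon→Marseille
Rennes→Lyon→Nantes→Grenoble→Marseille
Rennes→Lyon→Nice→Nantes→Grenoble→Marseille
Rennes→Marseille

6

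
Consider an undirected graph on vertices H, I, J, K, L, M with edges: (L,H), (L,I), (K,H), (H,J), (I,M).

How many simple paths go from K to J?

1

K–H–J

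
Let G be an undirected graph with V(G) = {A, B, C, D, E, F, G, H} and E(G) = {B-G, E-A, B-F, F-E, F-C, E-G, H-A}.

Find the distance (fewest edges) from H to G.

3

Distance 0: H.
Distance 1: A.
Distance 2: E.
Distance 3: F, G — contains G.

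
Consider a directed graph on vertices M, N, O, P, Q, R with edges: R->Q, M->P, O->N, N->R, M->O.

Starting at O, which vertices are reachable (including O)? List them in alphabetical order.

N, O, Q, R

Start at O.
Its neighbours: N.
Then their neighbours: R.
Then next layer: Q.
Nothing further is reachable.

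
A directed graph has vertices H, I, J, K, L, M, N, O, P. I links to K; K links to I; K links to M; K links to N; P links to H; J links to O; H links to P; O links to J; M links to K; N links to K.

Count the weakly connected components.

From H: component {H, P}.
From I: component {I, K, M, N}.
From J: component {J, O}.
From L: component {L}.
That's 4 components.

4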